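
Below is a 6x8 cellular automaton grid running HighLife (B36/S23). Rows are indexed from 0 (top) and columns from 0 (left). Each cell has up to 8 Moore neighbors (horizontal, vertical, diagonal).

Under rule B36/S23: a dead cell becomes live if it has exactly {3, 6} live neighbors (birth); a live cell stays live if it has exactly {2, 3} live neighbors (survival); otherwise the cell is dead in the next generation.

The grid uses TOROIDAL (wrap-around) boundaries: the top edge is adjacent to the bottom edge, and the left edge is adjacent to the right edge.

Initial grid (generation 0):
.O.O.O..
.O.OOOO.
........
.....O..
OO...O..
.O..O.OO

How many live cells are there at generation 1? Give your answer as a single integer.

Simulating step by step:
Generation 0 (given above): 16 live cells
Generation 1: 17 live cells
.O.OO..O
...O.OO.
......O.
........
OO..OO.O
.O..O.OO
Population at generation 1: 17

Answer: 17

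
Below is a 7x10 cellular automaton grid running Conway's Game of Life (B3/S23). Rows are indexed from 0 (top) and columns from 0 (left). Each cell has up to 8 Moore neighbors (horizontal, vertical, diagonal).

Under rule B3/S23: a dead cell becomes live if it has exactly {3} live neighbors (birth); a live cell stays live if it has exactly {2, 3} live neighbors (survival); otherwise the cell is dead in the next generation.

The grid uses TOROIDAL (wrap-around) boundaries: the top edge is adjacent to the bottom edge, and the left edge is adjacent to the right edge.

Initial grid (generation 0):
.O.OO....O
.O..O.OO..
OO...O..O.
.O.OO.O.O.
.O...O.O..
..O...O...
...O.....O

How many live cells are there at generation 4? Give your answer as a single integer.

Answer: 20

Derivation:
Simulating step by step:
Generation 0 (given above): 24 live cells
Generation 1: 31 live cells
...OOO..O.
.O.OO.OOOO
OO.O....OO
.O..O.O.OO
.O.OOO.O..
..O...O...
O..OO.....
Generation 2: 20 live cells
O.....O.O.
.O....O...
.O.O..O...
.O....O...
OO.OO..OO.
.OO...O...
..O.......
Generation 3: 26 live cells
.O.....O..
OOO..OO...
OO...OOO..
.O.OOOO...
O..O.OOO..
O......O..
..O....O..
Generation 4: 20 live cells
O......O..
..O..O....
...O...O..
.O.O......
OOOO...O..
.O.....OO.
.O....OOO.
Population at generation 4: 20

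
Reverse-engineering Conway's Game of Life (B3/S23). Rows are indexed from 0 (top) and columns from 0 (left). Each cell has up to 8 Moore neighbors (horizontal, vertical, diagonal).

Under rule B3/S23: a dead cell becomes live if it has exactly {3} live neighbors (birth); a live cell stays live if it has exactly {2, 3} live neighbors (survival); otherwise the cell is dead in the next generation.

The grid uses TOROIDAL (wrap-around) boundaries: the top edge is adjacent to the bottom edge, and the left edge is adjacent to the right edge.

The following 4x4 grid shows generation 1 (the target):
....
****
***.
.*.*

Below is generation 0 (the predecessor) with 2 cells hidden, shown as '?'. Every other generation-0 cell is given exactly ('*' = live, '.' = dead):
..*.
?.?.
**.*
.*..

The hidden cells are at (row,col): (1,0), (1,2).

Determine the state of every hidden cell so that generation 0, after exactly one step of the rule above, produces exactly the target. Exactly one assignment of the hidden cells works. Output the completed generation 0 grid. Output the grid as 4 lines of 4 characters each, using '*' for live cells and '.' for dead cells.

Answer: ..*.
....
**.*
.*..

Derivation:
Hidden generation-0 cells (in order): (1,0), (1,2).
A hidden cell only influences target cells in its own 3x3 neighborhood. Try each of the 2^2 = 4 assignments, step the completed generation 0 forward once under B3/S23, and compare with the target:
  (1,0)=. (1,2)=. -> step reproduces the target at every cell -> ACCEPT
  (1,0)=. (1,2)=* -> step gives (0,1)='*' but target has '.' -> reject
  (1,0)=* (1,2)=. -> step gives (0,1)='*' but target has '.' -> reject
  (1,0)=* (1,2)=* -> step gives (0,2)='*' but target has '.' -> reject
Unique solution: (1,0)=dead, (1,2)=dead.
Check: live-neighbor counts of every cell in the completed generation 0:
1211
3333
3231
4343
Applying B3/S23 to generation 0 with these counts gives:
....
****
***.
.*.*
which matches the target exactly.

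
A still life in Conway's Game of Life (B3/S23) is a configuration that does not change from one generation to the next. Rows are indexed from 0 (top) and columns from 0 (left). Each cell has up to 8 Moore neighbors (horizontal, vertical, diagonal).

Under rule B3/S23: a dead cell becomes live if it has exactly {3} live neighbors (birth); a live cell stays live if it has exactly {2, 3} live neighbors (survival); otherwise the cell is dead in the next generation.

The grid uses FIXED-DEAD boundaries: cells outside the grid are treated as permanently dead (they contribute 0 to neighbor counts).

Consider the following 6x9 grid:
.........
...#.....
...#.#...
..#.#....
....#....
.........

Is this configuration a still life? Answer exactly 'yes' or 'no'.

Answer: no

Derivation:
Compute generation 1 and compare to generation 0 (given above):
Generation 1:
.........
....#....
..##.....
....##...
...#.....
.........
Cell (1,3) differs: gen0=1 vs gen1=0 -> NOT a still life.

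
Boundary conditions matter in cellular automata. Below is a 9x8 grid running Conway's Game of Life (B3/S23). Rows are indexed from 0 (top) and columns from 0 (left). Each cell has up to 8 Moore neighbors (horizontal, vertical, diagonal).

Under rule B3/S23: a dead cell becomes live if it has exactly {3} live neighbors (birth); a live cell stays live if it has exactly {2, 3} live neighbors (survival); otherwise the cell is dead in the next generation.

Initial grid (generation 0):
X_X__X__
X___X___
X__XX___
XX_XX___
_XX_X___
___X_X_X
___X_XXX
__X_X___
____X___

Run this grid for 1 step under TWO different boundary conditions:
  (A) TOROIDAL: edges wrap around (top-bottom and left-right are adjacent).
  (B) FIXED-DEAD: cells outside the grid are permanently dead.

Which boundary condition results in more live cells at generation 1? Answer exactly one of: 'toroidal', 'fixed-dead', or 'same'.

Under TOROIDAL boundary, generation 1:
_X_XXX__
X___XX_X
X_X__X_X
X____X__
_X___X__
X__X_X_X
__XX_X_X
____X_X_
_X__XX__
Population = 29

Under FIXED-DEAD boundary, generation 1:
_X______
X___XX__
X_X__X__
X____X__
XX___X__
___X_X_X
__XX_X_X
____X_X_
___X____
Population = 22

Comparison: toroidal=29, fixed-dead=22 -> toroidal

Answer: toroidal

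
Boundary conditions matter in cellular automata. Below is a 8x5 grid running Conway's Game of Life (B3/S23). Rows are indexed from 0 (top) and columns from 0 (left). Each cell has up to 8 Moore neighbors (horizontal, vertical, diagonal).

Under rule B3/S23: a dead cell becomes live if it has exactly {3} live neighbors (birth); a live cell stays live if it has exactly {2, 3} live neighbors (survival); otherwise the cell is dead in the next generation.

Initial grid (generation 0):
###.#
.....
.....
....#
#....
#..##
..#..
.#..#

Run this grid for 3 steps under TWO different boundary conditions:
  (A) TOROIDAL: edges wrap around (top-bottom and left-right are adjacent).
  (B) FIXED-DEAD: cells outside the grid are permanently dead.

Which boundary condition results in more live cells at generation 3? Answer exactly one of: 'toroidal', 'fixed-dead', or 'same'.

Under TOROIDAL boundary, generation 3:
.#...
.#...
#...#
.##..
.####
#..##
..##.
....#
Population = 16

Under FIXED-DEAD boundary, generation 3:
.....
.....
.....
...#.
..##.
.#..#
.##..
..#..
Population = 8

Comparison: toroidal=16, fixed-dead=8 -> toroidal

Answer: toroidal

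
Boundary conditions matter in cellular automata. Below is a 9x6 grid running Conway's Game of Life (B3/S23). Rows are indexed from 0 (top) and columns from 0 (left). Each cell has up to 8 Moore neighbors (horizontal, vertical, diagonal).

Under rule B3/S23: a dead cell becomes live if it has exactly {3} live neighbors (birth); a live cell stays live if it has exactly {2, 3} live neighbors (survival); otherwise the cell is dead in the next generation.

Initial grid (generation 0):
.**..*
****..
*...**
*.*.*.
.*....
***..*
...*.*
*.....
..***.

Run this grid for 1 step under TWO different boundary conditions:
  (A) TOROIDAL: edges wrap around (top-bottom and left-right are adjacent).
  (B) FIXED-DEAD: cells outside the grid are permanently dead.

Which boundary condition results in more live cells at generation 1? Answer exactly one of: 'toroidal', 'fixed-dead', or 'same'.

Answer: fixed-dead

Derivation:
Under TOROIDAL boundary, generation 1:
.....*
...*..
....*.
*..**.
...*..
.**.**
..*.**
..*..*
*.****
Population = 21

Under FIXED-DEAD boundary, generation 1:
*..*..
*..*.*
*...**
*..***
...*..
***.*.
*.*.*.
..*...
...*..
Population = 22

Comparison: toroidal=21, fixed-dead=22 -> fixed-dead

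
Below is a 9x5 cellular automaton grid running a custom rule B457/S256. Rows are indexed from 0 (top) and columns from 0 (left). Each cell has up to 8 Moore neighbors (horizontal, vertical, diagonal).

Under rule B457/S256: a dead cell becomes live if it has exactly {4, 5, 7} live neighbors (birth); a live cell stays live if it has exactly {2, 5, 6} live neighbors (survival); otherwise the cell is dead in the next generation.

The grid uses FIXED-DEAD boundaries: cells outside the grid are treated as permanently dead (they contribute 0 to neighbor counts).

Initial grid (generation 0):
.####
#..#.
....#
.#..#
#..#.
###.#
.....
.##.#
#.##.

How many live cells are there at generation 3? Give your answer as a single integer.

Answer: 5

Derivation:
Simulating step by step:
Generation 0 (given above): 21 live cells
Generation 1: 15 live cells
.#..#
..#.#
....#
....#
.##..
#.#..
.###.
...#.
.#...
Generation 2: 10 live cells
.....
...##
...##
.....
..#..
#.##.
.....
..##.
.....
Generation 3: 5 live cells
.....
.....
.....
.....
..#..
..##.
..##.
.....
.....
Population at generation 3: 5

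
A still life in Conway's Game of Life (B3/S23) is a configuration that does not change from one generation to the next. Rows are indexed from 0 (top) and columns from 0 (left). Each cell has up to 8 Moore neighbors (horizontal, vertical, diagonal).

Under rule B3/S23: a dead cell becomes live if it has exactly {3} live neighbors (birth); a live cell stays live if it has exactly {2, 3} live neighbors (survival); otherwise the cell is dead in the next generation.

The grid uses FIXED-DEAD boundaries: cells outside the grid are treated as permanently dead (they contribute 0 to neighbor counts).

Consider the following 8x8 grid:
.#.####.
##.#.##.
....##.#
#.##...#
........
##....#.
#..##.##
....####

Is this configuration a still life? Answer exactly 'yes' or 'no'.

Compute generation 1 and compare to generation 0 (given above):
Generation 1:
##.#..#.
##.#...#
#....#.#
...##.#.
#.#.....
##...###
##.##...
...##..#
Cell (0,0) differs: gen0=0 vs gen1=1 -> NOT a still life.

Answer: no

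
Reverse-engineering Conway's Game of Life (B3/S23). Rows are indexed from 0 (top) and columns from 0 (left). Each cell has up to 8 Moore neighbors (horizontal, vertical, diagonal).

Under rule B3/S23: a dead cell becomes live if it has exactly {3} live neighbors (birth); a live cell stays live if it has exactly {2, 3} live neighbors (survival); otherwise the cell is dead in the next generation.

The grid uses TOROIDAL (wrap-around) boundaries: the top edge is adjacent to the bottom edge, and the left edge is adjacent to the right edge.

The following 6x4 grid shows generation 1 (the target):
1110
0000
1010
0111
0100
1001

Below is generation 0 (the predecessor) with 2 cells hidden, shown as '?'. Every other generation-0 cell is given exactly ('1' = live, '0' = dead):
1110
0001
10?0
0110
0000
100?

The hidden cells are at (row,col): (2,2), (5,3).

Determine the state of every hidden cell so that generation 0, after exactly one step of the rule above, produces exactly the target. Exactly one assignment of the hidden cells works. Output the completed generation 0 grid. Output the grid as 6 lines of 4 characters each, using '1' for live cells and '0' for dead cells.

Answer: 1110
0001
1010
0110
0000
1000

Derivation:
Hidden generation-0 cells (in order): (2,2), (5,3).
A hidden cell only influences target cells in its own 3x3 neighborhood. Try each of the 2^2 = 4 assignments, step the completed generation 0 forward once under B3/S23, and compare with the target:
  (2,2)=0 (5,3)=0 -> step gives (1,2)='1' but target has '0' -> reject
  (2,2)=0 (5,3)=1 -> step gives (0,0)='0' but target has '1' -> reject
  (2,2)=1 (5,3)=0 -> step reproduces the target at every cell -> ACCEPT
  (2,2)=1 (5,3)=1 -> step gives (0,0)='0' but target has '1' -> reject
Unique solution: (2,2)=live, (5,3)=dead.
Check: live-neighbor counts of every cell in the completed generation 0:
3324
4544
2434
2323
2322
2423
Applying B3/S23 to generation 0 with these counts gives:
1110
0000
1010
0111
0100
1001
which matches the target exactly.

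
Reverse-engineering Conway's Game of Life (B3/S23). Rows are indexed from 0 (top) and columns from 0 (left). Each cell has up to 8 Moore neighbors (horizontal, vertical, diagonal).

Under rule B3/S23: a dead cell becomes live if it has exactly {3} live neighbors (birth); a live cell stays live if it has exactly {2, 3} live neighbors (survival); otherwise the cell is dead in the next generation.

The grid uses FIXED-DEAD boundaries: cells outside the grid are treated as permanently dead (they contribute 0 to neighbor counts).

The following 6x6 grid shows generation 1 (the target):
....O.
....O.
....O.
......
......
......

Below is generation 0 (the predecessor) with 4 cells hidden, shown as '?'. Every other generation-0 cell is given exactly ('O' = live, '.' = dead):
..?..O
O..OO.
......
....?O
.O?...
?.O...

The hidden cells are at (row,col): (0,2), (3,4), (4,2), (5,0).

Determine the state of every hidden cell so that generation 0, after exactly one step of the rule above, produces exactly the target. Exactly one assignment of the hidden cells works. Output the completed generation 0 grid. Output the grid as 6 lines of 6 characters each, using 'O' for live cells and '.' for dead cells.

Answer: .....O
O..OO.
......
.....O
.O....
..O...

Derivation:
Hidden generation-0 cells (in order): (0,2), (3,4), (4,2), (5,0).
A hidden cell only influences target cells in its own 3x3 neighborhood. Try each of the 2^4 = 16 assignments, step the completed generation 0 forward once under B3/S23, and compare with the target:
  (0,2)=. (3,4)=. (4,2)=. (5,0)=. -> step reproduces the target at every cell -> ACCEPT
  (0,2)=. (3,4)=. (4,2)=. (5,0)=O -> step gives (4,1)='O' but target has '.' -> reject
  (0,2)=. (3,4)=. (4,2)=O (5,0)=. -> step gives (4,1)='O' but target has '.' -> reject
  (0,2)=. (3,4)=. (4,2)=O (5,0)=O -> step gives (4,1)='O' but target has '.' -> reject
  (0,2)=. (3,4)=O (4,2)=. (5,0)=. -> step gives (2,3)='O' but target has '.' -> reject
  (0,2)=. (3,4)=O (4,2)=. (5,0)=O -> step gives (2,3)='O' but target has '.' -> reject
  (0,2)=. (3,4)=O (4,2)=O (5,0)=. -> step gives (2,3)='O' but target has '.' -> reject
  (0,2)=. (3,4)=O (4,2)=O (5,0)=O -> step gives (2,3)='O' but target has '.' -> reject
  (0,2)=O (3,4)=. (4,2)=. (5,0)=. -> step gives (0,3)='O' but target has '.' -> reject
  (0,2)=O (3,4)=. (4,2)=. (5,0)=O -> step gives (0,3)='O' but target has '.' -> reject
  (0,2)=O (3,4)=. (4,2)=O (5,0)=. -> step gives (0,3)='O' but target has '.' -> reject
  (0,2)=O (3,4)=. (4,2)=O (5,0)=O -> step gives (0,3)='O' but target has '.' -> reject
  (0,2)=O (3,4)=O (4,2)=. (5,0)=. -> step gives (0,3)='O' but target has '.' -> reject
  (0,2)=O (3,4)=O (4,2)=. (5,0)=O -> step gives (0,3)='O' but target has '.' -> reject
  (0,2)=O (3,4)=O (4,2)=O (5,0)=. -> step gives (0,3)='O' but target has '.' -> reject
  (0,2)=O (3,4)=O (4,2)=O (5,0)=O -> step gives (0,3)='O' but target has '.' -> reject
Unique solution: (0,2)=dead, (3,4)=dead, (4,2)=dead, (5,0)=dead.
Check: live-neighbor counts of every cell in the completed generation 0:
111231
011122
111232
111010
112111
121100
Applying B3/S23 to generation 0 with these counts gives:
....O.
....O.
....O.
......
......
......
which matches the target exactly.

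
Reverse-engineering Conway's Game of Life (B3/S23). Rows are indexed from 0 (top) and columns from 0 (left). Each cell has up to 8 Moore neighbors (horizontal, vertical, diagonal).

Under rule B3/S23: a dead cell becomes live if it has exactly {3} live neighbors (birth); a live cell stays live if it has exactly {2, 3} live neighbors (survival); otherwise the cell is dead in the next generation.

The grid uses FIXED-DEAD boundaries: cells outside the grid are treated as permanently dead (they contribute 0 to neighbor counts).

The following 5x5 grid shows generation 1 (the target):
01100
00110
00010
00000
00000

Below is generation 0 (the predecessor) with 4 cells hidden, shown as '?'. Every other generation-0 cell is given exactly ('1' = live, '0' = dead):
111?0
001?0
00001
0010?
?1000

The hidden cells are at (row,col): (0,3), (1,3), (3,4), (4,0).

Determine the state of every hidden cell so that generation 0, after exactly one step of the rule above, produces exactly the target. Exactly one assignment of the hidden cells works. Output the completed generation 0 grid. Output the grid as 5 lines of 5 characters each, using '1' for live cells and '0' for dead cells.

Hidden generation-0 cells (in order): (0,3), (1,3), (3,4), (4,0).
A hidden cell only influences target cells in its own 3x3 neighborhood. Try each of the 2^4 = 16 assignments, step the completed generation 0 forward once under B3/S23, and compare with the target:
  (0,3)=0 (1,3)=0 (3,4)=0 (4,0)=0 -> step reproduces the target at every cell -> ACCEPT
  (0,3)=0 (1,3)=0 (3,4)=0 (4,0)=1 -> step gives (3,1)='1' but target has '0' -> reject
  (0,3)=0 (1,3)=0 (3,4)=1 (4,0)=0 -> step gives (2,3)='0' but target has '1' -> reject
  (0,3)=0 (1,3)=0 (3,4)=1 (4,0)=1 -> step gives (2,3)='0' but target has '1' -> reject
  (0,3)=0 (1,3)=1 (3,4)=0 (4,0)=0 -> step gives (0,3)='1' but target has '0' -> reject
  (0,3)=0 (1,3)=1 (3,4)=0 (4,0)=1 -> step gives (0,3)='1' but target has '0' -> reject
  (0,3)=0 (1,3)=1 (3,4)=1 (4,0)=0 -> step gives (0,3)='1' but target has '0' -> reject
  (0,3)=0 (1,3)=1 (3,4)=1 (4,0)=1 -> step gives (0,3)='1' but target has '0' -> reject
  (0,3)=1 (1,3)=0 (3,4)=0 (4,0)=0 -> step gives (0,3)='1' but target has '0' -> reject
  (0,3)=1 (1,3)=0 (3,4)=0 (4,0)=1 -> step gives (0,3)='1' but target has '0' -> reject
  (0,3)=1 (1,3)=0 (3,4)=1 (4,0)=0 -> step gives (0,3)='1' but target has '0' -> reject
  (0,3)=1 (1,3)=0 (3,4)=1 (4,0)=1 -> step gives (0,3)='1' but target has '0' -> reject
  (0,3)=1 (1,3)=1 (3,4)=0 (4,0)=0 -> step gives (0,2)='0' but target has '1' -> reject
  (0,3)=1 (1,3)=1 (3,4)=0 (4,0)=1 -> step gives (0,2)='0' but target has '1' -> reject
  (0,3)=1 (1,3)=1 (3,4)=1 (4,0)=0 -> step gives (0,2)='0' but target has '1' -> reject
  (0,3)=1 (1,3)=1 (3,4)=1 (4,0)=1 -> step gives (0,2)='0' but target has '1' -> reject
Unique solution: (0,3)=dead, (1,3)=dead, (3,4)=dead, (4,0)=dead.
Check: live-neighbor counts of every cell in the completed generation 0:
13220
24231
02230
12121
11210
Applying B3/S23 to generation 0 with these counts gives:
01100
00110
00010
00000
00000
which matches the target exactly.

Answer: 11100
00100
00001
00100
01000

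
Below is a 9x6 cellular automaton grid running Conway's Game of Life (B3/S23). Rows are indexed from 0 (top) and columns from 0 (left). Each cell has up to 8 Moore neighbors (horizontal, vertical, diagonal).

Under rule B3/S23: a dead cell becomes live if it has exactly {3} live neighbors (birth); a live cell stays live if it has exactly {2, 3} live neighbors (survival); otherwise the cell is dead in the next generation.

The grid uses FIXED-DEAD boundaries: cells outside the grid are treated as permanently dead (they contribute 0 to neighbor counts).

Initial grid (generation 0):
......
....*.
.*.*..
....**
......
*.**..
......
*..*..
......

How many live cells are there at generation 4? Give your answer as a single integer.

Answer: 5

Derivation:
Simulating step by step:
Generation 0 (given above): 10 live cells
Generation 1: 8 live cells
......
......
...*.*
....*.
...**.
......
.***..
......
......
Generation 2: 7 live cells
......
......
....*.
.....*
...**.
....*.
..*...
..*...
......
Generation 3: 7 live cells
......
......
......
...*.*
...***
....*.
...*..
......
......
Generation 4: 5 live cells
......
......
......
...*.*
...*.*
.....*
......
......
......
Population at generation 4: 5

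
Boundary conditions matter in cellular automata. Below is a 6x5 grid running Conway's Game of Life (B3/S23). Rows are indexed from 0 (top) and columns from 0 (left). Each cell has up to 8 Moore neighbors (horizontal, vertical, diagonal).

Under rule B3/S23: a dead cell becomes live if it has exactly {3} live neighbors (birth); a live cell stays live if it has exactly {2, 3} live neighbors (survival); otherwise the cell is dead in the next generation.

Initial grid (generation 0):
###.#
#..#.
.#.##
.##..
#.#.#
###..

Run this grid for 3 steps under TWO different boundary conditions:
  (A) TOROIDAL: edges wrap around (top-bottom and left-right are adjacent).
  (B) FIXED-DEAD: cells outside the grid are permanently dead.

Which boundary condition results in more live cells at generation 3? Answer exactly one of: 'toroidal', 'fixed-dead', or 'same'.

Under TOROIDAL boundary, generation 3:
.....
.....
....#
....#
....#
.....
Population = 3

Under FIXED-DEAD boundary, generation 3:
.#...
....#
###..
#....
#####
.....
Population = 11

Comparison: toroidal=3, fixed-dead=11 -> fixed-dead

Answer: fixed-dead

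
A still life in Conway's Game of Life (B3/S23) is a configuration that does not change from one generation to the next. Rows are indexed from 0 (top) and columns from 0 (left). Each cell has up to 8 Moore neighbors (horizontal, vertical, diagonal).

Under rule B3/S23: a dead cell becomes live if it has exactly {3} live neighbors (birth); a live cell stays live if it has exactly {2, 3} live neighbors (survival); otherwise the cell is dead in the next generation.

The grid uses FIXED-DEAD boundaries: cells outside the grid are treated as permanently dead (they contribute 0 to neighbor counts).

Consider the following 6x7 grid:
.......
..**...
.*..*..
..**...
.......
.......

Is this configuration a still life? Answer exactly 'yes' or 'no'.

Answer: yes

Derivation:
Compute generation 1 and compare to generation 0 (given above):
Generation 1:
.......
..**...
.*..*..
..**...
.......
.......
The grids are IDENTICAL -> still life.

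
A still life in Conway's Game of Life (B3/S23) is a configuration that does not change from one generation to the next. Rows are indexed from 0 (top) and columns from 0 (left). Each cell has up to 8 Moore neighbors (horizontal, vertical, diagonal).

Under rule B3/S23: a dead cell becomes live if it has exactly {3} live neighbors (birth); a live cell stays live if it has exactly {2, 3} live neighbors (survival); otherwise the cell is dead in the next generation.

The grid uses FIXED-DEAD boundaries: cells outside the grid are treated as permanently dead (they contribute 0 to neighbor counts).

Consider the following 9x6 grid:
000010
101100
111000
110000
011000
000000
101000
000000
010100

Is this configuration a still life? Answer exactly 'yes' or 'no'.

Compute generation 1 and compare to generation 0 (given above):
Generation 1:
000100
101100
000100
000000
111000
001000
000000
011000
000000
Cell (0,3) differs: gen0=0 vs gen1=1 -> NOT a still life.

Answer: no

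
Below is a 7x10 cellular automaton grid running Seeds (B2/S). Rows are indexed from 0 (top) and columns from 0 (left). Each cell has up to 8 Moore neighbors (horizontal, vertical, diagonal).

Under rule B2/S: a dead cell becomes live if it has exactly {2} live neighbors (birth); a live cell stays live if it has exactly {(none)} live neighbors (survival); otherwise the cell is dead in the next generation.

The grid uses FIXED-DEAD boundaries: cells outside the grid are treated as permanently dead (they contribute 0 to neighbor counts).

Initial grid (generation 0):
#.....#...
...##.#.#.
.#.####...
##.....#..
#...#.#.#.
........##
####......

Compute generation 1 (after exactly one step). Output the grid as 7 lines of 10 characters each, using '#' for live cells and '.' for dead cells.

Answer: ...##.....
##........
........#.
........#.
.....#....
....##....
........##

Derivation:
Simulating step by step:
Generation 0 (given above): 24 live cells
Generation 1: 11 live cells
(generation 1 grid is the final answer)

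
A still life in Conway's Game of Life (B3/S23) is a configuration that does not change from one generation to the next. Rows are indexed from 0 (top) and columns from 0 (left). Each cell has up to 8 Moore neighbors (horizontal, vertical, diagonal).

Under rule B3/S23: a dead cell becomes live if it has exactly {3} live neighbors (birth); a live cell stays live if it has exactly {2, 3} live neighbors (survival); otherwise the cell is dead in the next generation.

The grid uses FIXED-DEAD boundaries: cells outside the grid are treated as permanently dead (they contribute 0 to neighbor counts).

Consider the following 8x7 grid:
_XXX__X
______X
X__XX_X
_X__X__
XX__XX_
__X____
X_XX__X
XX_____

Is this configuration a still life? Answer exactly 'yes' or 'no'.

Compute generation 1 and compare to generation 0 (given above):
Generation 1:
__X____
_X__X_X
___XX__
_XX____
XXXXXX_
X_X_XX_
X_XX___
XXX____
Cell (0,1) differs: gen0=1 vs gen1=0 -> NOT a still life.

Answer: no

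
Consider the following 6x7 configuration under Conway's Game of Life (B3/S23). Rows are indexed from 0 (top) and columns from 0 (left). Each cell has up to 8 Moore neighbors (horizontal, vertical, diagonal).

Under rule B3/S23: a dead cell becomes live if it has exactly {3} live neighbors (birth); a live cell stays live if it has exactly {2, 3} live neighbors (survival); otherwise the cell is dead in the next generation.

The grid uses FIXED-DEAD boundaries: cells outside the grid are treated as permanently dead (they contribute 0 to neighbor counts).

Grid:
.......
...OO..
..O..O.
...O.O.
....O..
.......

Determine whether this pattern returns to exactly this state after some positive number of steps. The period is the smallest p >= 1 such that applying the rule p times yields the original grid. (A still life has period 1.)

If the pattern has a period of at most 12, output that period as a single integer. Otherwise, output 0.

Answer: 1

Derivation:
Simulating and comparing each generation to the original:
Gen 0 (original, given above): 7 live cells
Gen 1: 7 live cells, MATCHES original -> period = 1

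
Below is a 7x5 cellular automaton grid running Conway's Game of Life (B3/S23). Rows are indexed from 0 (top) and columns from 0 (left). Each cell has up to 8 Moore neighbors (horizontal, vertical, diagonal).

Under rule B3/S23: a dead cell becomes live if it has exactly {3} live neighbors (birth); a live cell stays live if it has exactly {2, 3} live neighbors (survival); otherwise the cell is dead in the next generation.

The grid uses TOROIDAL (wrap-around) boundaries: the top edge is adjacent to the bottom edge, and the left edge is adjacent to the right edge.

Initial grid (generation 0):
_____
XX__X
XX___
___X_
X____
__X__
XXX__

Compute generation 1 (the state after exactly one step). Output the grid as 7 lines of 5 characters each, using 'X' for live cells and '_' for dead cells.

Answer: __X_X
_X__X
_XX__
XX__X
_____
X_X__
_XX__

Derivation:
Simulating step by step:
Generation 0 (given above): 11 live cells
Generation 1: 13 live cells
(generation 1 grid is the final answer)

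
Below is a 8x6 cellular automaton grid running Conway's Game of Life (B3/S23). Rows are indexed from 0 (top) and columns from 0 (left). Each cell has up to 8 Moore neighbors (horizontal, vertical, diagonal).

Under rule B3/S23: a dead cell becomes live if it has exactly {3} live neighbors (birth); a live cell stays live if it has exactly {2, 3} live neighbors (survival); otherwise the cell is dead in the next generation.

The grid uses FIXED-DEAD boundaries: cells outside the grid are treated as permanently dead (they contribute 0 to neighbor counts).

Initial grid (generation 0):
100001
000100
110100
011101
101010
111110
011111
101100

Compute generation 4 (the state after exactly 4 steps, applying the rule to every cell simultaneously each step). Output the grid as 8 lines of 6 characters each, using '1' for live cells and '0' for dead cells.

Simulating step by step:
Generation 0 (given above): 26 live cells
Generation 1: 11 live cells
000000
111010
110100
000000
100001
100000
000001
000000
Generation 2: 8 live cells
010000
101100
100100
110000
000000
000000
000000
000000
Generation 3: 9 live cells
011000
101100
100100
110000
000000
000000
000000
000000
Generation 4: 9 live cells
(generation 4 grid is the final answer)

Answer: 011100
100100
100100
110000
000000
000000
000000
000000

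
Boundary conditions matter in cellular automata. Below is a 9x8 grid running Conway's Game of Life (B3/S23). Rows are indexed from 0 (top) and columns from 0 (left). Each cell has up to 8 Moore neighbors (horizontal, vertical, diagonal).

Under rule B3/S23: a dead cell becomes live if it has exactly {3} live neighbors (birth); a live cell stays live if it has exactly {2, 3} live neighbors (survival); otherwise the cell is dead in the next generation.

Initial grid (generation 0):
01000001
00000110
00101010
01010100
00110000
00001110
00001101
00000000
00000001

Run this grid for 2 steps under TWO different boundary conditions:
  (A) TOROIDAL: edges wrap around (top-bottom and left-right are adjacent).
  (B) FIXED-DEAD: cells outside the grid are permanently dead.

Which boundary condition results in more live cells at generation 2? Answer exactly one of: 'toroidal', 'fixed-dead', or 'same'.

Under TOROIDAL boundary, generation 2:
10000000
10011100
00111001
01000110
00100110
00010100
00000100
00000000
10000000
Population = 19

Under FIXED-DEAD boundary, generation 2:
00000111
00011001
00111001
01000110
00100110
00010100
00000100
00000000
00000000
Population = 19

Comparison: toroidal=19, fixed-dead=19 -> same

Answer: same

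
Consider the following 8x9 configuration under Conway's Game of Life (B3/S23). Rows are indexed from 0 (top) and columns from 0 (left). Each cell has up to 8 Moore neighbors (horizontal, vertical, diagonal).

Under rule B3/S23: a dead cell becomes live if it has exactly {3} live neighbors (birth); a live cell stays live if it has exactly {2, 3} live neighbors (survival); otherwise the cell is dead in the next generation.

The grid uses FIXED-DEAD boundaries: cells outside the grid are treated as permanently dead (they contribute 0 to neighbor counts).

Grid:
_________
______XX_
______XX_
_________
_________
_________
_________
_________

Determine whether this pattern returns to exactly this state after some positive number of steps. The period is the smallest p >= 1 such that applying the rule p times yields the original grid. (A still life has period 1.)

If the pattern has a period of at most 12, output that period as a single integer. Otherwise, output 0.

Simulating and comparing each generation to the original:
Gen 0 (original, given above): 4 live cells
Gen 1: 4 live cells, MATCHES original -> period = 1

Answer: 1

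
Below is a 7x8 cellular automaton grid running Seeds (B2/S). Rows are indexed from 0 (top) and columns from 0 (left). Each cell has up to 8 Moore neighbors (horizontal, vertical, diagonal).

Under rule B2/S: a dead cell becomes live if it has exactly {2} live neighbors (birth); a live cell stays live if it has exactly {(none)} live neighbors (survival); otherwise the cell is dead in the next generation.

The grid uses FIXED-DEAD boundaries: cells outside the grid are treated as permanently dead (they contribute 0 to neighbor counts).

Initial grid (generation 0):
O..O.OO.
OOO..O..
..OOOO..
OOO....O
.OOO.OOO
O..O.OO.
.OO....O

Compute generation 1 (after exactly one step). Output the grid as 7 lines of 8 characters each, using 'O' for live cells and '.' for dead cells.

Simulating step by step:
Generation 0 (given above): 29 live cells
Generation 1: 4 live cells
(generation 1 grid is the final answer)

Answer: ........
........
........
........
........
........
O..OOO..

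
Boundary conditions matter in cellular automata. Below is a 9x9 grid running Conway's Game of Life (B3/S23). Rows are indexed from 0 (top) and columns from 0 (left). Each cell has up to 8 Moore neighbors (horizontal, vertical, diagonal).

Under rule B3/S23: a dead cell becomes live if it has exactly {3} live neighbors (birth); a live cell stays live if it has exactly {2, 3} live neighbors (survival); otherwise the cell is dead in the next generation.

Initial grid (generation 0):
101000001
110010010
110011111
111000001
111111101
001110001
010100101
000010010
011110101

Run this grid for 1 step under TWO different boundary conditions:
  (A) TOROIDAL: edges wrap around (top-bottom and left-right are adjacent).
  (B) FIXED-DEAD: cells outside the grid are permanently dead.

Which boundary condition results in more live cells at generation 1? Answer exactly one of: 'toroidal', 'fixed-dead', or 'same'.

Under TOROIDAL boundary, generation 1:
000011000
001110000
000111100
000000000
000001000
000000101
100001001
010010101
011011001
Population = 24

Under FIXED-DEAD boundary, generation 1:
100000000
001110000
000111101
000000001
100001001
100000101
000001001
010010101
001111010
Population = 27

Comparison: toroidal=24, fixed-dead=27 -> fixed-dead

Answer: fixed-dead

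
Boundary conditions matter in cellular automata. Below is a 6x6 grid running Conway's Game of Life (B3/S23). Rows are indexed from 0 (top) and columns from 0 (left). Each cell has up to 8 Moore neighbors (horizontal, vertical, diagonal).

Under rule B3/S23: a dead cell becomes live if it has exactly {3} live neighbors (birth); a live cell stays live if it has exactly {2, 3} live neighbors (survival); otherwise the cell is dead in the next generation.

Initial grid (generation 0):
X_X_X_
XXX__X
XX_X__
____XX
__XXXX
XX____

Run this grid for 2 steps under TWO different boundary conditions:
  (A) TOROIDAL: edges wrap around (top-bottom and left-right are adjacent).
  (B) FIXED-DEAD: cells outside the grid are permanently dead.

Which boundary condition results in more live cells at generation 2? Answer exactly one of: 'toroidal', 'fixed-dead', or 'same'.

Under TOROIDAL boundary, generation 2:
___X__
__X_X_
______
_X_X__
XXX___
______
Population = 8

Under FIXED-DEAD boundary, generation 2:
___X__
_XX_X_
_____X
XX_X_X
X____X
_X__X_
Population = 13

Comparison: toroidal=8, fixed-dead=13 -> fixed-dead

Answer: fixed-dead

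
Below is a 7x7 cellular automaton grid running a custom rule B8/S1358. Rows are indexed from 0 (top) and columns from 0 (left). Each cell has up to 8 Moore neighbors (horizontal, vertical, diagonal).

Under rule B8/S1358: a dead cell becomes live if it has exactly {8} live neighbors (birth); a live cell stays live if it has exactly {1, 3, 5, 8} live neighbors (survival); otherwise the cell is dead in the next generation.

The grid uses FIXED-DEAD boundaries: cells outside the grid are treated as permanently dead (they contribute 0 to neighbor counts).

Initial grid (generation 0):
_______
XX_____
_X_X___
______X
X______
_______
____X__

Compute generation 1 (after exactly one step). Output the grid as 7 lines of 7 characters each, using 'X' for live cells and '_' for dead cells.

Answer: _______
_______
_______
_______
_______
_______
_______

Derivation:
Simulating step by step:
Generation 0 (given above): 7 live cells
Generation 1: 0 live cells
(generation 1 grid is the final answer)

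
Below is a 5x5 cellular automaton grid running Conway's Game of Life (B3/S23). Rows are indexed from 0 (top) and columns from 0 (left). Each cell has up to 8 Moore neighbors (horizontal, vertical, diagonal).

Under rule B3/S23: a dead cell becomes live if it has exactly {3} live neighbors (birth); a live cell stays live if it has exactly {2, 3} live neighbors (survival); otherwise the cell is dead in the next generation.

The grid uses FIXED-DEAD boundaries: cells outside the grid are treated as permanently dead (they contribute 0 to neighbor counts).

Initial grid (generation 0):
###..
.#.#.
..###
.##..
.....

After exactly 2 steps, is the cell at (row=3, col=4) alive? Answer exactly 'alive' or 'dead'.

Simulating step by step:
Generation 0 (given above): 10 live cells
Generation 1: 8 live cells
###..
#...#
....#
.##..
.....
Generation 2: 6 live cells
##...
#..#.
.#.#.
.....
.....

Cell (3,4) at generation 2: 0 -> dead

Answer: dead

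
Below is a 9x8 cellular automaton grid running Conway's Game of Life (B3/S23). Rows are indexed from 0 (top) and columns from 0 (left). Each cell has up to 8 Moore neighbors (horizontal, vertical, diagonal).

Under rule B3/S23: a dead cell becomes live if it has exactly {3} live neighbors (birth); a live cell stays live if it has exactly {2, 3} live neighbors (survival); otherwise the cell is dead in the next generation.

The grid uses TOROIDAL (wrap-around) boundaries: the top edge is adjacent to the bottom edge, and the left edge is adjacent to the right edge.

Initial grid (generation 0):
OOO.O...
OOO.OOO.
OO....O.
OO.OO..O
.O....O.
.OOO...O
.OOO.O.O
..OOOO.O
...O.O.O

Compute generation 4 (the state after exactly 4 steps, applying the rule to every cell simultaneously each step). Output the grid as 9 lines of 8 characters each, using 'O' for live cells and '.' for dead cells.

Answer: ....OO.O
....OO.O
O......O
O...O..O
OO.OO...
.OOO..O.
.O.O.O..
...O.O..
O...O..O

Derivation:
Simulating step by step:
Generation 0 (given above): 37 live cells
Generation 1: 17 live cells
........
....O.O.
......O.
.....OO.
....O.O.
...OO..O
.....O.O
.O...O.O
.....O.O
Generation 2: 20 live cells
.....OO.
.....O..
......OO
......OO
...OO.OO
...OO..O
.....O.O
....OO.O
O.......
Generation 3: 23 live cells
.....OO.
.....O.O
.....O.O
O.......
O..OO...
O..O...O
O..O.O.O
O...OO.O
....O..O
Generation 4: 27 live cells
(generation 4 grid is the final answer)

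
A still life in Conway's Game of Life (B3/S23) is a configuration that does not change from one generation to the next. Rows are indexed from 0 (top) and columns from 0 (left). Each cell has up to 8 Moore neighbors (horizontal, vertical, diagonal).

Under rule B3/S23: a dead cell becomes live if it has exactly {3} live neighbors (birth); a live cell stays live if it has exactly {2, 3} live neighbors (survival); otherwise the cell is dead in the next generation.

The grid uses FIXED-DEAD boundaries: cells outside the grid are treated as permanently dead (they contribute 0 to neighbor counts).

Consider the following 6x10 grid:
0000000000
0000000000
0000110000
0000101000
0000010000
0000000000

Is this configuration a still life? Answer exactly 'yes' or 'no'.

Compute generation 1 and compare to generation 0 (given above):
Generation 1:
0000000000
0000000000
0000110000
0000101000
0000010000
0000000000
The grids are IDENTICAL -> still life.

Answer: yes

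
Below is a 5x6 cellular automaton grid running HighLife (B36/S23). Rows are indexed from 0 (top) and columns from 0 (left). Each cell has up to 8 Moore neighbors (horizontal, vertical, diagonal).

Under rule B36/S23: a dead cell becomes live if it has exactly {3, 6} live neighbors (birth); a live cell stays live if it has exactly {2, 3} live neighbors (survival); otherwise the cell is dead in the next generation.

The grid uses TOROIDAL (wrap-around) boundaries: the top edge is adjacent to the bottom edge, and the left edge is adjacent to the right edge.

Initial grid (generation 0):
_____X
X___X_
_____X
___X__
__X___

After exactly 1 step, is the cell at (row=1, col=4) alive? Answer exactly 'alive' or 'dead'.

Answer: alive

Derivation:
Simulating step by step:
Generation 0 (given above): 6 live cells
Generation 1: 5 live cells
_____X
X___X_
____XX
______
______

Cell (1,4) at generation 1: 1 -> alive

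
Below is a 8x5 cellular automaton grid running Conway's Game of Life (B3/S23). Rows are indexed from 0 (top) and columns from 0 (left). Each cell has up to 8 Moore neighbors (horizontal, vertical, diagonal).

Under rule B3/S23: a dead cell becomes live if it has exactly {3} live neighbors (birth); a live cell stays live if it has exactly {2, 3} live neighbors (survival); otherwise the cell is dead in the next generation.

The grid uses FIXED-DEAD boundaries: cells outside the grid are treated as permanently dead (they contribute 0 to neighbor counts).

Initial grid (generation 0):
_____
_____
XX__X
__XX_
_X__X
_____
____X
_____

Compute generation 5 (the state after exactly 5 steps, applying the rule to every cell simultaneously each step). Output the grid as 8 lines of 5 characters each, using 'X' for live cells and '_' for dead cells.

Simulating step by step:
Generation 0 (given above): 8 live cells
Generation 1: 9 live cells
_____
_____
_XXX_
X_XXX
__XX_
_____
_____
_____
Generation 2: 7 live cells
_____
__X__
_X__X
____X
_XX_X
_____
_____
_____
Generation 3: 5 live cells
_____
_____
___X_
_XX_X
___X_
_____
_____
_____
Generation 4: 6 live cells
_____
_____
__XX_
__X_X
__XX_
_____
_____
_____
Generation 5: 6 live cells
(generation 5 grid is the final answer)

Answer: _____
_____
__XX_
_X__X
__XX_
_____
_____
_____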